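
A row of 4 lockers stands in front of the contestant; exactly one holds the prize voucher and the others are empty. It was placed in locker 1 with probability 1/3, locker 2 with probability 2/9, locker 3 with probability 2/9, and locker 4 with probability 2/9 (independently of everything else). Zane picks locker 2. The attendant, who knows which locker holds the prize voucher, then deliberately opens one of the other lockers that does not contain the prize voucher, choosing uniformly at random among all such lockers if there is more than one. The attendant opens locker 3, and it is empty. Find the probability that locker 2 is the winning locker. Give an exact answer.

4/19

Consider each possible location of the prize voucher in turn.
If it is in locker 1 (prior 1/3): the attendant has 2 equally likely choices, so probability 1/2; weight (1/3)·(1/2) = 1/6.
If it is in locker 2 (prior 2/9): the attendant has 3 equally likely choices, so probability 1/3; weight (2/9)·(1/3) = 2/27.
If it is in locker 3 (prior 2/9): the attendant opened locker 3, so this case is ruled out; weight (2/9)·0 = 0.
If it is in locker 4 (prior 2/9): the attendant has 2 equally likely choices, so probability 1/2; weight (2/9)·(1/2) = 1/9.
The weights sum to 19/54.
So P(the prize voucher in locker 2 | the attendant opened locker 3) = (2/27) / (19/54) = 4/19.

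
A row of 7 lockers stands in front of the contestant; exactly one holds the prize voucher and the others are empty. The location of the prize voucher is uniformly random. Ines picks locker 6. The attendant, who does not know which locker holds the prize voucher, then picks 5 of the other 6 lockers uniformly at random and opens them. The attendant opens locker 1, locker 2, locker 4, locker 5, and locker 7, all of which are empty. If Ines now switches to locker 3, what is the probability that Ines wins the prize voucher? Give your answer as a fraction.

Apply Bayes' rule, conditioning on where the prize voucher actually is.
If it is in any of lockers 1, 2, 4, 5, and 7 (prior 1/7 each): that locker was opened and seen not to hold the prize — ruled out; weight (1/7)·0 = 0 each.
If it is in either of lockers 3 and 6 (prior 1/7 each): the attendant picks exactly this set with probability 1/6 regardless, and none is the prize; weight (1/7)·(1/6) = 1/42 each.
The weights sum to 1/21.
So P(the prize voucher in locker 3 | the attendant opened locker 1, locker 2, locker 4, locker 5, and locker 7) = (1/42) / (1/21) = 1/2.

1/2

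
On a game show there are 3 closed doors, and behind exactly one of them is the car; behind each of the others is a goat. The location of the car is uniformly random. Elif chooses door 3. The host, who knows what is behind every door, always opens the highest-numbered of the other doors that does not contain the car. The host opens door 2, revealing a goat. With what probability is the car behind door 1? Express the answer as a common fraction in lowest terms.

Consider each possible location of the car in turn.
If it is behind either of doors 1 and 3 (prior 1/3 each): door 2 is the highest-numbered option available, probability 1; weight (1/3)·1 = 1/3 each.
If it is behind door 2 (prior 1/3): the host opened door 2, so this case is ruled out; weight (1/3)·0 = 0.
The weights sum to 2/3.
So P(the car behind door 1 | the host opened door 2) = (1/3) / (2/3) = 1/2.

1/2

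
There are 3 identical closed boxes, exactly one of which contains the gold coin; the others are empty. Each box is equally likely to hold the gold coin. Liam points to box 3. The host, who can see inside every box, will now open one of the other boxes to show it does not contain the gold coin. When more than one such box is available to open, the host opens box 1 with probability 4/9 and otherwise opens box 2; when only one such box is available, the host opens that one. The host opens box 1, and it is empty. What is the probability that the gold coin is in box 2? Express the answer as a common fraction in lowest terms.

Apply Bayes' rule, conditioning on where the gold coin actually is.
If it is in box 1 (prior 1/3): the host opened box 1, so this case is ruled out; weight (1/3)·0 = 0.
If it is in box 2 (prior 1/3): only box 1 is available, probability 1; weight (1/3)·1 = 1/3.
If it is in box 3 (prior 1/3): box 1 is available, opened with probability 4/9; weight (1/3)·(4/9) = 4/27.
The weights sum to 13/27.
So P(the gold coin in box 2 | the host opened box 1) = (1/3) / (13/27) = 9/13.

9/13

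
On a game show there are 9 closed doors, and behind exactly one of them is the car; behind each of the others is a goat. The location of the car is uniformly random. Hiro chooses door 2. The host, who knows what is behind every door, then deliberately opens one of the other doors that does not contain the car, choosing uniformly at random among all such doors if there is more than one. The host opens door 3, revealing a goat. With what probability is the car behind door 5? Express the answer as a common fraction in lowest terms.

Apply Bayes' rule, conditioning on where the car actually is.
If it is behind any of doors 1, 4, 5, 6, 7, 8, and 9 (prior 1/9 each): the host has 7 equally likely choices, so probability 1/7; weight (1/9)·(1/7) = 1/63 each.
If it is behind door 2 (prior 1/9): the host has 8 equally likely choices, so probability 1/8; weight (1/9)·(1/8) = 1/72.
If it is behind door 3 (prior 1/9): the host opened door 3, so this case is ruled out; weight (1/9)·0 = 0.
The weights sum to 1/8.
So P(the car behind door 5 | the host opened door 3) = (1/63) / (1/8) = 8/63.

8/63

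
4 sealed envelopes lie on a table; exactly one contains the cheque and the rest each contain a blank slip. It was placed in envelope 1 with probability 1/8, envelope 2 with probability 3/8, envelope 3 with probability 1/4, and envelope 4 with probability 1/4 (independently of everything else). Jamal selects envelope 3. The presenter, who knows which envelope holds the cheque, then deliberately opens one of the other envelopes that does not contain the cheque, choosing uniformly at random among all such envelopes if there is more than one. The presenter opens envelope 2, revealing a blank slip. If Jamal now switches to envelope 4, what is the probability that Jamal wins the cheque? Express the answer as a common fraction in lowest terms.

6/13

Consider each possible location of the cheque in turn.
If it is in envelope 1 (prior 1/8): the presenter has 2 equally likely choices, so probability 1/2; weight (1/8)·(1/2) = 1/16.
If it is in envelope 2 (prior 3/8): the presenter opened envelope 2, so this case is ruled out; weight (3/8)·0 = 0.
If it is in envelope 3 (prior 1/4): the presenter has 3 equally likely choices, so probability 1/3; weight (1/4)·(1/3) = 1/12.
If it is in envelope 4 (prior 1/4): the presenter has 2 equally likely choices, so probability 1/2; weight (1/4)·(1/2) = 1/8.
The weights sum to 13/48.
So P(the cheque in envelope 4 | the presenter opened envelope 2) = (1/8) / (13/48) = 6/13.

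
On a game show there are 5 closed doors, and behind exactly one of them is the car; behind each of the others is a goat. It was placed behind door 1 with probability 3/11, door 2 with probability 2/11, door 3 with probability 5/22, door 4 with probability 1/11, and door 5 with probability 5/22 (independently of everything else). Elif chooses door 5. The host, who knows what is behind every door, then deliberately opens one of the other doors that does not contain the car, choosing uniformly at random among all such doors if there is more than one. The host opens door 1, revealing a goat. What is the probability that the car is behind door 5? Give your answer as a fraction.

Consider each possible location of the car in turn.
If it is behind door 1 (prior 3/11): the host opened door 1, so this case is ruled out; weight (3/11)·0 = 0.
If it is behind door 2 (prior 2/11): the host has 3 equally likely choices, so probability 1/3; weight (2/11)·(1/3) = 2/33.
If it is behind door 3 (prior 5/22): the host has 3 equally likely choices, so probability 1/3; weight (5/22)·(1/3) = 5/66.
If it is behind door 4 (prior 1/11): the host has 3 equally likely choices, so probability 1/3; weight (1/11)·(1/3) = 1/33.
If it is behind door 5 (prior 5/22): the host has 4 equally likely choices, so probability 1/4; weight (5/22)·(1/4) = 5/88.
The weights sum to 59/264.
So P(the car behind door 5 | the host opened door 1) = (5/88) / (59/264) = 15/59.

15/59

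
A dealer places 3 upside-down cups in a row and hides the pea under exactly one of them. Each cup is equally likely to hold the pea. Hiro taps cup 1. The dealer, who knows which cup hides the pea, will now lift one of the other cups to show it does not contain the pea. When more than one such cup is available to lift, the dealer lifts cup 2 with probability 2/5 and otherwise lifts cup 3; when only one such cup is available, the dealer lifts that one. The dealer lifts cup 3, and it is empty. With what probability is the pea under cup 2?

Condition on the true location of the pea.
If it is under cup 1 (prior 1/3): cup 2 is available but not opened, probability 3/5; weight (1/3)·(3/5) = 1/5.
If it is under cup 2 (prior 1/3): only cup 3 is available, probability 1; weight (1/3)·1 = 1/3.
If it is under cup 3 (prior 1/3): the dealer opened cup 3, so this case is ruled out; weight (1/3)·0 = 0.
The weights sum to 8/15.
So P(the pea under cup 2 | the dealer opened cup 3) = (1/3) / (8/15) = 5/8.

5/8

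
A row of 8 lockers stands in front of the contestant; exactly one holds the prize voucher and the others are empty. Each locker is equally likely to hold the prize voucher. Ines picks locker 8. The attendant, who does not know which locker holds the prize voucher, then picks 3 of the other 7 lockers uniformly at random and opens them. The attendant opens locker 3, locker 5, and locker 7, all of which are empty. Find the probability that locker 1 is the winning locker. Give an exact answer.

Apply Bayes' rule, conditioning on where the prize voucher actually is.
If it is in any of lockers 1, 2, 4, 6, and 8 (prior 1/8 each): the attendant picks exactly this set with probability 1/35 regardless, and none is the prize; weight (1/8)·(1/35) = 1/280 each.
If it is in any of lockers 3, 5, and 7 (prior 1/8 each): that locker was opened and seen not to hold the prize — ruled out; weight (1/8)·0 = 0 each.
The weights sum to 1/56.
So P(the prize voucher in locker 1 | the attendant opened locker 3, locker 5, and locker 7) = (1/280) / (1/56) = 1/5.

1/5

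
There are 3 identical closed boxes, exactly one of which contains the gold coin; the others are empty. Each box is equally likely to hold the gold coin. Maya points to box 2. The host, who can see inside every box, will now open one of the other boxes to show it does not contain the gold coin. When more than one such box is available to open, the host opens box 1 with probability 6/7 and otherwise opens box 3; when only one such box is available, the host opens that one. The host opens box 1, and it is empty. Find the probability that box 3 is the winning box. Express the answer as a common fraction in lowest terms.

Apply Bayes' rule, conditioning on where the gold coin actually is.
If it is in box 1 (prior 1/3): the host opened box 1, so this case is ruled out; weight (1/3)·0 = 0.
If it is in box 2 (prior 1/3): box 1 is available, opened with probability 6/7; weight (1/3)·(6/7) = 2/7.
If it is in box 3 (prior 1/3): only box 1 is available, probability 1; weight (1/3)·1 = 1/3.
The weights sum to 13/21.
So P(the gold coin in box 3 | the host opened box 1) = (1/3) / (13/21) = 7/13.

7/13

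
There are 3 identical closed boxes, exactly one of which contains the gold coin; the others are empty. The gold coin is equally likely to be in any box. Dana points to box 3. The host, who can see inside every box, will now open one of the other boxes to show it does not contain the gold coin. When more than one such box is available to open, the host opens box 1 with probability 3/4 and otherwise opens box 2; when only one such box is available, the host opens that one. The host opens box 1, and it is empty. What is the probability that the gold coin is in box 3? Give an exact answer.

Consider each possible location of the gold coin in turn.
If it is in box 1 (prior 1/3): the host opened box 1, so this case is ruled out; weight (1/3)·0 = 0.
If it is in box 2 (prior 1/3): only box 1 is available, probability 1; weight (1/3)·1 = 1/3.
If it is in box 3 (prior 1/3): box 1 is available, opened with probability 3/4; weight (1/3)·(3/4) = 1/4.
The weights sum to 7/12.
So P(the gold coin in box 3 | the host opened box 1) = (1/4) / (7/12) = 3/7.

3/7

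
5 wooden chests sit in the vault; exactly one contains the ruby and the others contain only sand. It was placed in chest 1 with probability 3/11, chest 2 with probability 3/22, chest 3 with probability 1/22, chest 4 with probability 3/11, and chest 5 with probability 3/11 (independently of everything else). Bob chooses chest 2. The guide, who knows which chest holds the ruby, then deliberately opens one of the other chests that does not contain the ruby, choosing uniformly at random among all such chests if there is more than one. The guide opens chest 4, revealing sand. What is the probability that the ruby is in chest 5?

24/61

Condition on the true location of the ruby.
If it is in either of chests 1 and 5 (prior 3/11 each): the guide has 3 equally likely choices, so probability 1/3; weight (3/11)·(1/3) = 1/11 each.
If it is in chest 2 (prior 3/22): the guide has 4 equally likely choices, so probability 1/4; weight (3/22)·(1/4) = 3/88.
If it is in chest 3 (prior 1/22): the guide has 3 equally likely choices, so probability 1/3; weight (1/22)·(1/3) = 1/66.
If it is in chest 4 (prior 3/11): the guide opened chest 4, so this case is ruled out; weight (3/11)·0 = 0.
The weights sum to 61/264.
So P(the ruby in chest 5 | the guide opened chest 4) = (1/11) / (61/264) = 24/61.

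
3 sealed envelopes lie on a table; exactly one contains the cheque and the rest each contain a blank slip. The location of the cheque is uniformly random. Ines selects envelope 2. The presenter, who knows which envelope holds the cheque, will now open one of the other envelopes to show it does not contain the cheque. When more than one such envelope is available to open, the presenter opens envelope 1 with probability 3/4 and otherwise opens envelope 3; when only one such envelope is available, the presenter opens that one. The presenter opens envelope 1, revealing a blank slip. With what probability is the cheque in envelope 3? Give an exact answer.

4/7

Condition on the true location of the cheque.
If it is in envelope 1 (prior 1/3): the presenter opened envelope 1, so this case is ruled out; weight (1/3)·0 = 0.
If it is in envelope 2 (prior 1/3): envelope 1 is available, opened with probability 3/4; weight (1/3)·(3/4) = 1/4.
If it is in envelope 3 (prior 1/3): only envelope 1 is available, probability 1; weight (1/3)·1 = 1/3.
The weights sum to 7/12.
So P(the cheque in envelope 3 | the presenter opened envelope 1) = (1/3) / (7/12) = 4/7.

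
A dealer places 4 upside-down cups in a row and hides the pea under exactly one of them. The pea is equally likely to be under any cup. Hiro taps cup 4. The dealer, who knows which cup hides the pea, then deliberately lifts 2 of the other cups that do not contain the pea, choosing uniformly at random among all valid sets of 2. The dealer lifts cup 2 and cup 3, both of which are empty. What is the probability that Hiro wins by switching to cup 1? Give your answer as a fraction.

Condition on the true location of the pea.
If it is under cup 1 (prior 1/4): the dealer has no choice, probability 1; weight (1/4)·1 = 1/4.
If it is under either of cups 2 and 3 (prior 1/4 each): that cup was opened and seen not to hold the prize — ruled out; weight (1/4)·0 = 0 each.
If it is under cup 4 (prior 1/4): the dealer has 3 equally likely choices, so probability 1/3; weight (1/4)·(1/3) = 1/12.
The weights sum to 1/3.
So P(the pea under cup 1 | the dealer opened cup 2 and cup 3) = (1/4) / (1/3) = 3/4.

3/4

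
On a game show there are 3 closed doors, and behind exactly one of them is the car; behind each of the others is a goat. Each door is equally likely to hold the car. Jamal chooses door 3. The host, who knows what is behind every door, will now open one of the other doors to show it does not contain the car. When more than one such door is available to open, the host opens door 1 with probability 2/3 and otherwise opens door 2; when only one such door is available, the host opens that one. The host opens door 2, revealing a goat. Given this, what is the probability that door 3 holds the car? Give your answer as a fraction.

Condition on the true location of the car.
If it is behind door 1 (prior 1/3): only door 2 is available, probability 1; weight (1/3)·1 = 1/3.
If it is behind door 2 (prior 1/3): the host opened door 2, so this case is ruled out; weight (1/3)·0 = 0.
If it is behind door 3 (prior 1/3): door 1 is available but not opened, probability 1/3; weight (1/3)·(1/3) = 1/9.
The weights sum to 4/9.
So P(the car behind door 3 | the host opened door 2) = (1/9) / (4/9) = 1/4.

1/4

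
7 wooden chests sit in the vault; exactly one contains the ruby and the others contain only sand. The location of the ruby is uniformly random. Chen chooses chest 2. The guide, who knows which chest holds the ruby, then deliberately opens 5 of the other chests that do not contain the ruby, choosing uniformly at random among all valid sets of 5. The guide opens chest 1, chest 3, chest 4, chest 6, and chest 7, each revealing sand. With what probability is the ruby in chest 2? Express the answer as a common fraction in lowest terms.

Condition on the true location of the ruby.
If it is in any of chests 1, 3, 4, 6, and 7 (prior 1/7 each): that chest was opened and seen not to hold the prize — ruled out; weight (1/7)·0 = 0 each.
If it is in chest 2 (prior 1/7): the guide has 6 equally likely choices, so probability 1/6; weight (1/7)·(1/6) = 1/42.
If it is in chest 5 (prior 1/7): the guide has no choice, probability 1; weight (1/7)·1 = 1/7.
The weights sum to 1/6.
So P(the ruby in chest 2 | the guide opened chest 1, chest 3, chest 4, chest 6, and chest 7) = (1/42) / (1/6) = 1/7.

1/7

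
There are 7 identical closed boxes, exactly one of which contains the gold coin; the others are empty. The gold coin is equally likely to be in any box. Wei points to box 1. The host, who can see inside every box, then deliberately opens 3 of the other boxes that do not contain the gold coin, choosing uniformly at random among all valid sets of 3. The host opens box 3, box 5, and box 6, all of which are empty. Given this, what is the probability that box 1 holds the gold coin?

1/7

Apply Bayes' rule, conditioning on where the gold coin actually is.
If it is in box 1 (prior 1/7): the host has 20 equally likely choices, so probability 1/20; weight (1/7)·(1/20) = 1/140.
If it is in any of boxes 2, 4, and 7 (prior 1/7 each): the host has 10 equally likely choices, so probability 1/10; weight (1/7)·(1/10) = 1/70 each.
If it is in any of boxes 3, 5, and 6 (prior 1/7 each): that box was opened and seen not to hold the prize — ruled out; weight (1/7)·0 = 0 each.
The weights sum to 1/20.
So P(the gold coin in box 1 | the host opened box 3, box 5, and box 6) = (1/140) / (1/20) = 1/7.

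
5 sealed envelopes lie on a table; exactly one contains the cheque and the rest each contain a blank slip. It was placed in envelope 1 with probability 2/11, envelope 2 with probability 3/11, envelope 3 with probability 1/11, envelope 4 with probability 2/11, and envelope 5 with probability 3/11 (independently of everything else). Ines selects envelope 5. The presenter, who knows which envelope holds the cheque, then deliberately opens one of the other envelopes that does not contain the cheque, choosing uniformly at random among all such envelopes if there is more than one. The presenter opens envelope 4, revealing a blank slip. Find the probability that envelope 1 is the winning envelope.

Condition on the true location of the cheque.
If it is in envelope 1 (prior 2/11): the presenter has 3 equally likely choices, so probability 1/3; weight (2/11)·(1/3) = 2/33.
If it is in envelope 2 (prior 3/11): the presenter has 3 equally likely choices, so probability 1/3; weight (3/11)·(1/3) = 1/11.
If it is in envelope 3 (prior 1/11): the presenter has 3 equally likely choices, so probability 1/3; weight (1/11)·(1/3) = 1/33.
If it is in envelope 4 (prior 2/11): the presenter opened envelope 4, so this case is ruled out; weight (2/11)·0 = 0.
If it is in envelope 5 (prior 3/11): the presenter has 4 equally likely choices, so probability 1/4; weight (3/11)·(1/4) = 3/44.
The weights sum to 1/4.
So P(the cheque in envelope 1 | the presenter opened envelope 4) = (2/33) / (1/4) = 8/33.

8/33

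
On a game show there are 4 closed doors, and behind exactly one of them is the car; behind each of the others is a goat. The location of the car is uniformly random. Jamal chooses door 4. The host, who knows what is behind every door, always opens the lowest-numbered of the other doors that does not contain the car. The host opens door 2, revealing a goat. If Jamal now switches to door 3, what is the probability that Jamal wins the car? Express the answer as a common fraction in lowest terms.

0

Condition on the true location of the car.
If it is behind door 1 (prior 1/4): door 2 is the lowest-numbered option available, probability 1; weight (1/4)·1 = 1/4.
If it is behind door 2 (prior 1/4): the host opened door 2, so this case is ruled out; weight (1/4)·0 = 0.
If it is behind either of doors 3 and 4 (prior 1/4 each): the host would have opened door 1 instead, probability 0; weight (1/4)·0 = 0 each.
The weights sum to 1/4.
So P(the car behind door 3 | the host opened door 2) = 0 / (1/4) = 0.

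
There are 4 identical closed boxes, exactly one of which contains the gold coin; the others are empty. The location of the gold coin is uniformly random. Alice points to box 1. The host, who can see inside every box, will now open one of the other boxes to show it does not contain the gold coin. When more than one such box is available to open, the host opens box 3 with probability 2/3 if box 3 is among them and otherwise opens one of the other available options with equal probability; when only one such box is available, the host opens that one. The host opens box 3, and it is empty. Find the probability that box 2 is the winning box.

Condition on the true location of the gold coin.
If it is in any of boxes 1, 2, and 4 (prior 1/4 each): box 3 is available, opened with probability 2/3; weight (1/4)·(2/3) = 1/6 each.
If it is in box 3 (prior 1/4): the host opened box 3, so this case is ruled out; weight (1/4)·0 = 0.
The weights sum to 1/2.
So P(the gold coin in box 2 | the host opened box 3) = (1/6) / (1/2) = 1/3.

1/3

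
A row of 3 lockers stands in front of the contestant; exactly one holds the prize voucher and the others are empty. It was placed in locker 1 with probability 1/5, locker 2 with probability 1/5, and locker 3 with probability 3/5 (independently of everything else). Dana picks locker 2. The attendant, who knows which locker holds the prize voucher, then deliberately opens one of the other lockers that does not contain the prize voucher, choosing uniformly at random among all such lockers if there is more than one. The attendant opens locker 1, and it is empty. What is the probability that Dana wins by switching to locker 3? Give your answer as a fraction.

6/7

Apply Bayes' rule, conditioning on where the prize voucher actually is.
If it is in locker 1 (prior 1/5): the attendant opened locker 1, so this case is ruled out; weight (1/5)·0 = 0.
If it is in locker 2 (prior 1/5): the attendant has 2 equally likely choices, so probability 1/2; weight (1/5)·(1/2) = 1/10.
If it is in locker 3 (prior 3/5): the attendant has no choice, probability 1; weight (3/5)·1 = 3/5.
The weights sum to 7/10.
So P(the prize voucher in locker 3 | the attendant opened locker 1) = (3/5) / (7/10) = 6/7.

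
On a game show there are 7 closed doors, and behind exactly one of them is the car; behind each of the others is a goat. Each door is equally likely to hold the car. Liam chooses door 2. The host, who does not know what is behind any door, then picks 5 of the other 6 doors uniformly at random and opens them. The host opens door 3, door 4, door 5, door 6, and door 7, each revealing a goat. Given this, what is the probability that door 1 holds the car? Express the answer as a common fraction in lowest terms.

1/2

Apply Bayes' rule, conditioning on where the car actually is.
If it is behind either of doors 1 and 2 (prior 1/7 each): the host picks exactly this set with probability 1/6 regardless, and none is the prize; weight (1/7)·(1/6) = 1/42 each.
If it is behind any of doors 3, 4, 5, 6, and 7 (prior 1/7 each): that door was opened and seen not to hold the prize — ruled out; weight (1/7)·0 = 0 each.
The weights sum to 1/21.
So P(the car behind door 1 | the host opened door 3, door 4, door 5, door 6, and door 7) = (1/42) / (1/21) = 1/2.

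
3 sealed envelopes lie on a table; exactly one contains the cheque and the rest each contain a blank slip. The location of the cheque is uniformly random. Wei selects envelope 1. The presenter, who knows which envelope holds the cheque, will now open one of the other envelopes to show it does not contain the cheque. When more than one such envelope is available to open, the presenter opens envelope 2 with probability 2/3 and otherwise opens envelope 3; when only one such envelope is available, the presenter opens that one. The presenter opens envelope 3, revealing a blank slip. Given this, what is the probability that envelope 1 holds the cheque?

Condition on the true location of the cheque.
If it is in envelope 1 (prior 1/3): envelope 2 is available but not opened, probability 1/3; weight (1/3)·(1/3) = 1/9.
If it is in envelope 2 (prior 1/3): only envelope 3 is available, probability 1; weight (1/3)·1 = 1/3.
If it is in envelope 3 (prior 1/3): the presenter opened envelope 3, so this case is ruled out; weight (1/3)·0 = 0.
The weights sum to 4/9.
So P(the cheque in envelope 1 | the presenter opened envelope 3) = (1/9) / (4/9) = 1/4.

1/4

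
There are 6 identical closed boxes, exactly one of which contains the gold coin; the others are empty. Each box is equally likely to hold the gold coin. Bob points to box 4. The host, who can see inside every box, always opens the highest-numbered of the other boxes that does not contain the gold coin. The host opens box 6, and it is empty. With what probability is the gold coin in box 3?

Consider each possible location of the gold coin in turn.
If it is in any of boxes 1, 2, 3, 4, and 5 (prior 1/6 each): box 6 is the highest-numbered option available, probability 1; weight (1/6)·1 = 1/6 each.
If it is in box 6 (prior 1/6): the host opened box 6, so this case is ruled out; weight (1/6)·0 = 0.
The weights sum to 5/6.
So P(the gold coin in box 3 | the host opened box 6) = (1/6) / (5/6) = 1/5.

1/5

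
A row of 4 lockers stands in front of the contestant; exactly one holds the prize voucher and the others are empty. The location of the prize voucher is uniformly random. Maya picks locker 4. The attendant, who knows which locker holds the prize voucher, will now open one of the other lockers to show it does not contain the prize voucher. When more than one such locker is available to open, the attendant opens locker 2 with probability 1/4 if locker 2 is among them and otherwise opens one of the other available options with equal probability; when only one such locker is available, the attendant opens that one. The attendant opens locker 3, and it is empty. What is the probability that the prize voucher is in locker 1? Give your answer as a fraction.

6/13

Consider each possible location of the prize voucher in turn.
If it is in locker 1 (prior 1/4): locker 2 is available but not opened, probability 3/4; weight (1/4)·(3/4) = 3/16.
If it is in locker 2 (prior 1/4): locker 2 holds the prize so is unavailable; the attendant chooses uniformly among the 2 others, probability 1/2; weight (1/4)·(1/2) = 1/8.
If it is in locker 3 (prior 1/4): the attendant opened locker 3, so this case is ruled out; weight (1/4)·0 = 0.
If it is in locker 4 (prior 1/4): locker 2 is available but not opened; locker 3 gets probability (1 − 1/4)/2 = 3/8; weight (1/4)·(3/8) = 3/32.
The weights sum to 13/32.
So P(the prize voucher in locker 1 | the attendant opened locker 3) = (3/16) / (13/32) = 6/13.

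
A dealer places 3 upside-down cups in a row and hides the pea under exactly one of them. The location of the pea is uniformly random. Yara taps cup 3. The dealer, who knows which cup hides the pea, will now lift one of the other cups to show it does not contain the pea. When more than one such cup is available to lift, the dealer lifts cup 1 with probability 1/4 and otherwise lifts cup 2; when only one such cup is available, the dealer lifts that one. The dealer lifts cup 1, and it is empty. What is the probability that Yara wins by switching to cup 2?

4/5

Apply Bayes' rule, conditioning on where the pea actually is.
If it is under cup 1 (prior 1/3): the dealer opened cup 1, so this case is ruled out; weight (1/3)·0 = 0.
If it is under cup 2 (prior 1/3): only cup 1 is available, probability 1; weight (1/3)·1 = 1/3.
If it is under cup 3 (prior 1/3): cup 1 is available, opened with probability 1/4; weight (1/3)·(1/4) = 1/12.
The weights sum to 5/12.
So P(the pea under cup 2 | the dealer opened cup 1) = (1/3) / (5/12) = 4/5.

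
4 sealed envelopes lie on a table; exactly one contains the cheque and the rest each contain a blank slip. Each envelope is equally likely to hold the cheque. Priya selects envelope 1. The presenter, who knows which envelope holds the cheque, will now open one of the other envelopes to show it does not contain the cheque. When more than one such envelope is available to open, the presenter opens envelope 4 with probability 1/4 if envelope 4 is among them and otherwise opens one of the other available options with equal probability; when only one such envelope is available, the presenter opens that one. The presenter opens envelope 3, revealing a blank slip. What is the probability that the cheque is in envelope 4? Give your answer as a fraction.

Apply Bayes' rule, conditioning on where the cheque actually is.
If it is in envelope 1 (prior 1/4): envelope 4 is available but not opened; envelope 3 gets probability (1 − 1/4)/2 = 3/8; weight (1/4)·(3/8) = 3/32.
If it is in envelope 2 (prior 1/4): envelope 4 is available but not opened, probability 3/4; weight (1/4)·(3/4) = 3/16.
If it is in envelope 3 (prior 1/4): the presenter opened envelope 3, so this case is ruled out; weight (1/4)·0 = 0.
If it is in envelope 4 (prior 1/4): envelope 4 holds the prize so is unavailable; the presenter chooses uniformly among the 2 others, probability 1/2; weight (1/4)·(1/2) = 1/8.
The weights sum to 13/32.
So P(the cheque in envelope 4 | the presenter opened envelope 3) = (1/8) / (13/32) = 4/13.

4/13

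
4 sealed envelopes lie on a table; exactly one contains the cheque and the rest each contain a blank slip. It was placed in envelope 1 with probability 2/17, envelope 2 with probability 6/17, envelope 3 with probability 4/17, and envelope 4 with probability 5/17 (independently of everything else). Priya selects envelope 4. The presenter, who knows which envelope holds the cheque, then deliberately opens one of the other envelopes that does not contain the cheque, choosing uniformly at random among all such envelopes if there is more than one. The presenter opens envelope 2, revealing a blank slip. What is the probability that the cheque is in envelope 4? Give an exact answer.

Apply Bayes' rule, conditioning on where the cheque actually is.
If it is in envelope 1 (prior 2/17): the presenter has 2 equally likely choices, so probability 1/2; weight (2/17)·(1/2) = 1/17.
If it is in envelope 2 (prior 6/17): the presenter opened envelope 2, so this case is ruled out; weight (6/17)·0 = 0.
If it is in envelope 3 (prior 4/17): the presenter has 2 equally likely choices, so probability 1/2; weight (4/17)·(1/2) = 2/17.
If it is in envelope 4 (prior 5/17): the presenter has 3 equally likely choices, so probability 1/3; weight (5/17)·(1/3) = 5/51.
The weights sum to 14/51.
So P(the cheque in envelope 4 | the presenter opened envelope 2) = (5/51) / (14/51) = 5/14.

5/14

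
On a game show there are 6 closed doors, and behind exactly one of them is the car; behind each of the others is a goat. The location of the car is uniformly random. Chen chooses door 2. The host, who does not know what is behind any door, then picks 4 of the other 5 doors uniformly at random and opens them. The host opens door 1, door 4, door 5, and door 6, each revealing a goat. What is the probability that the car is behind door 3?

1/2

Consider each possible location of the car in turn.
If it is behind any of doors 1, 4, 5, and 6 (prior 1/6 each): that door was opened and seen not to hold the prize — ruled out; weight (1/6)·0 = 0 each.
If it is behind either of doors 2 and 3 (prior 1/6 each): the host picks exactly this set with probability 1/5 regardless, and none is the prize; weight (1/6)·(1/5) = 1/30 each.
The weights sum to 1/15.
So P(the car behind door 3 | the host opened door 1, door 4, door 5, and door 6) = (1/30) / (1/15) = 1/2.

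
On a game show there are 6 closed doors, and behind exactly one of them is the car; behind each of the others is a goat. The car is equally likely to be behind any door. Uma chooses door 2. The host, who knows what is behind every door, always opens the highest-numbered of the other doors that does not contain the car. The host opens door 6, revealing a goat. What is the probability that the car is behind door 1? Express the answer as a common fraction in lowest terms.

Consider each possible location of the car in turn.
If it is behind any of doors 1, 2, 3, 4, and 5 (prior 1/6 each): door 6 is the highest-numbered option available, probability 1; weight (1/6)·1 = 1/6 each.
If it is behind door 6 (prior 1/6): the host opened door 6, so this case is ruled out; weight (1/6)·0 = 0.
The weights sum to 5/6.
So P(the car behind door 1 | the host opened door 6) = (1/6) / (5/6) = 1/5.

1/5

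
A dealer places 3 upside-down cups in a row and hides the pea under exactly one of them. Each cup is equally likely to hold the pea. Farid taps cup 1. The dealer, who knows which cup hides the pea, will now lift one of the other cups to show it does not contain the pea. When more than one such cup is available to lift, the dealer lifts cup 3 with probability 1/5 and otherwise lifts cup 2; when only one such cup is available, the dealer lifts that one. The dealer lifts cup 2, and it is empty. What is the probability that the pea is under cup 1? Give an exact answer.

4/9

Condition on the true location of the pea.
If it is under cup 1 (prior 1/3): cup 3 is available but not opened, probability 4/5; weight (1/3)·(4/5) = 4/15.
If it is under cup 2 (prior 1/3): the dealer opened cup 2, so this case is ruled out; weight (1/3)·0 = 0.
If it is under cup 3 (prior 1/3): only cup 2 is available, probability 1; weight (1/3)·1 = 1/3.
The weights sum to 3/5.
So P(the pea under cup 1 | the dealer opened cup 2) = (4/15) / (3/5) = 4/9.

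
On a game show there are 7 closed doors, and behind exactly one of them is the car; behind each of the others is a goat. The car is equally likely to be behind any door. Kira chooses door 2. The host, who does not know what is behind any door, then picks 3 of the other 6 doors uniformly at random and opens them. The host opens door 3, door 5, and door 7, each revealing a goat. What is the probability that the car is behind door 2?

Consider each possible location of the car in turn.
If it is behind any of doors 1, 2, 4, and 6 (prior 1/7 each): the host picks exactly this set with probability 1/20 regardless, and none is the prize; weight (1/7)·(1/20) = 1/140 each.
If it is behind any of doors 3, 5, and 7 (prior 1/7 each): that door was opened and seen not to hold the prize — ruled out; weight (1/7)·0 = 0 each.
The weights sum to 1/35.
So P(the car behind door 2 | the host opened door 3, door 5, and door 7) = (1/140) / (1/35) = 1/4.

1/4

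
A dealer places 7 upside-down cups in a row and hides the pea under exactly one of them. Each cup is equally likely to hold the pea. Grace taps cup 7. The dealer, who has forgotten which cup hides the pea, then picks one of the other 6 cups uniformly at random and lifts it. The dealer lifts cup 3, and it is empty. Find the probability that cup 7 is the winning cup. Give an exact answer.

Condition on the true location of the pea.
If it is under any of cups 1, 2, 4, 5, 6, and 7 (prior 1/7 each): the dealer picks cup 3 with probability 1/6 regardless, and it is not the prize; weight (1/7)·(1/6) = 1/42 each.
If it is under cup 3 (prior 1/7): the dealer opened cup 3, so this case is ruled out; weight (1/7)·0 = 0.
The weights sum to 1/7.
So P(the pea under cup 7 | the dealer opened cup 3) = (1/42) / (1/7) = 1/6.

1/6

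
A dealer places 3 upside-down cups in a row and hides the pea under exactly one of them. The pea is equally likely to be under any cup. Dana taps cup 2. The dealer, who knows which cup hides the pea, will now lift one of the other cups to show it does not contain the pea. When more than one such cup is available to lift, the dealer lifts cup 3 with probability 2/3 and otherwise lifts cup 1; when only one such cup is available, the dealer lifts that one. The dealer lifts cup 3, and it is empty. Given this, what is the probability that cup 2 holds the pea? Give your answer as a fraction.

2/5

Condition on the true location of the pea.
If it is under cup 1 (prior 1/3): only cup 3 is available, probability 1; weight (1/3)·1 = 1/3.
If it is under cup 2 (prior 1/3): cup 3 is available, opened with probability 2/3; weight (1/3)·(2/3) = 2/9.
If it is under cup 3 (prior 1/3): the dealer opened cup 3, so this case is ruled out; weight (1/3)·0 = 0.
The weights sum to 5/9.
So P(the pea under cup 2 | the dealer opened cup 3) = (2/9) / (5/9) = 2/5.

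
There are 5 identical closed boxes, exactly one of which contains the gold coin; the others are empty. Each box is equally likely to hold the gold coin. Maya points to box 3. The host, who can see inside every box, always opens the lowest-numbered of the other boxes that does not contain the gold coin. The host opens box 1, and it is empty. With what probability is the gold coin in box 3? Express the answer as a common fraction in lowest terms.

Apply Bayes' rule, conditioning on where the gold coin actually is.
If it is in box 1 (prior 1/5): the host opened box 1, so this case is ruled out; weight (1/5)·0 = 0.
If it is in any of boxes 2, 3, 4, and 5 (prior 1/5 each): box 1 is the lowest-numbered option available, probability 1; weight (1/5)·1 = 1/5 each.
The weights sum to 4/5.
So P(the gold coin in box 3 | the host opened box 1) = (1/5) / (4/5) = 1/4.

1/4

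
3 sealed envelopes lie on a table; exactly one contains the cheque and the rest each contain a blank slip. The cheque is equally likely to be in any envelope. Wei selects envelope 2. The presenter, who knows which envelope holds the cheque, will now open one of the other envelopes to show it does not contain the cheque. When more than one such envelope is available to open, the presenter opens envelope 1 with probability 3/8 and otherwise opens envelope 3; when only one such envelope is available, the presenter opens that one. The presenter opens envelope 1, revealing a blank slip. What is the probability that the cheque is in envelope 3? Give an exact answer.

Apply Bayes' rule, conditioning on where the cheque actually is.
If it is in envelope 1 (prior 1/3): the presenter opened envelope 1, so this case is ruled out; weight (1/3)·0 = 0.
If it is in envelope 2 (prior 1/3): envelope 1 is available, opened with probability 3/8; weight (1/3)·(3/8) = 1/8.
If it is in envelope 3 (prior 1/3): only envelope 1 is available, probability 1; weight (1/3)·1 = 1/3.
The weights sum to 11/24.
So P(the cheque in envelope 3 | the presenter opened envelope 1) = (1/3) / (11/24) = 8/11.

8/11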